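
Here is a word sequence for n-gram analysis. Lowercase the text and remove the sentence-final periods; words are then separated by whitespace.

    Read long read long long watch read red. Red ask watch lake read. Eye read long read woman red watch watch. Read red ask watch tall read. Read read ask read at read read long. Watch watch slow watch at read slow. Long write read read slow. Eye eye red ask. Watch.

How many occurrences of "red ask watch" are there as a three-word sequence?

Scanning the 50 overlapping trigram windows for "red ask watch":
  position 9–11: red ask watch
  position 23–25: red ask watch
  position 50–52: red ask watch

3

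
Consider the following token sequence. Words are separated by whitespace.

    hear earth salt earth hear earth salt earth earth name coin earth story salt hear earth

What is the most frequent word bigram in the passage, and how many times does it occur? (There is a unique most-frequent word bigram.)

"hear earth", 3 times

Bigram frequencies (highest first):
  hear earth: 3
  earth salt: 2
  salt earth: 2
  earth hear: 1
  earth earth: 1
  earth name: 1
  … (5 more, each ≤ 1)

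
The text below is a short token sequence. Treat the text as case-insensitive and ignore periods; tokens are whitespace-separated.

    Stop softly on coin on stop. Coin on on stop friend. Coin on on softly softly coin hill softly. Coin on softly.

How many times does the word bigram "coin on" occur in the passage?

4

Scanning the 21 overlapping bigram windows for "coin on":
  position 4–5: coin on
  position 7–8: coin on
  position 12–13: coin on
  position 20–21: coin on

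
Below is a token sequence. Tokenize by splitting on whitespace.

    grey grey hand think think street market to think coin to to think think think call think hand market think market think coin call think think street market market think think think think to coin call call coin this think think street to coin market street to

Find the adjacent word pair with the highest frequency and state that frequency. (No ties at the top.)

Bigram frequencies (highest first):
  think think: 8
  think street: 3
  market think: 3
  street market: 2
  to think: 2
  think coin: 2
  … (22 more, each ≤ 2)

"think think", 8 times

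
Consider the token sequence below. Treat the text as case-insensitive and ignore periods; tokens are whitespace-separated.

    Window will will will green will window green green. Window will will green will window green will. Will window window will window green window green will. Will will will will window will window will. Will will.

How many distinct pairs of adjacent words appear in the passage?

36 tokens → 35 bigram windows in total.
Repeated bigrams (each contributes count−1 duplicates):
  will will: 10
  will window: 6
  window will: 5
  green will: 4
  window green: 4
  green window: 2
  will green: 2
26 duplicate windows → 35 − 26 = 9 distinct.

9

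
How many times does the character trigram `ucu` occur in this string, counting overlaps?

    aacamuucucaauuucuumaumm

2

Sliding a length-3 window over the 23 characters (21 positions):
  position 7–9: ucu
  position 15–17: ucu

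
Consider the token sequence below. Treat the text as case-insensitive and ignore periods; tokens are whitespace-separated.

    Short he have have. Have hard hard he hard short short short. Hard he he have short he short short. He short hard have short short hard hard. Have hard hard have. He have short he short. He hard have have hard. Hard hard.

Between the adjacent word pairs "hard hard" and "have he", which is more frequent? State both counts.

"hard hard" (5 vs 1)

"hard hard": 5 occurrences
"have he": 1 occurrence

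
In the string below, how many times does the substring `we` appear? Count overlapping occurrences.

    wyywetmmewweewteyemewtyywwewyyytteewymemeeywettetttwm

4

Sliding a length-2 window over the 53 characters (52 positions):
  position 4–5: we
  position 11–12: we
  position 26–27: we
  position 44–45: we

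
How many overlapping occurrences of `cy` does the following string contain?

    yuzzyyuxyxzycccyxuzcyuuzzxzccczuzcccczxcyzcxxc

Sliding a length-2 window over the 46 characters (45 positions):
  position 15–16: cy
  position 20–21: cy
  position 40–41: cy

3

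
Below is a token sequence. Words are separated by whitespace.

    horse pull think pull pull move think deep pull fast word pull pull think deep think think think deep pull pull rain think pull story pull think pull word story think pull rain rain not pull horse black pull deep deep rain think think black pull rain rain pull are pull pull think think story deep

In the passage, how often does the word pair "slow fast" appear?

0

Scanning the 55 overlapping bigram windows for "slow fast":
  (none found)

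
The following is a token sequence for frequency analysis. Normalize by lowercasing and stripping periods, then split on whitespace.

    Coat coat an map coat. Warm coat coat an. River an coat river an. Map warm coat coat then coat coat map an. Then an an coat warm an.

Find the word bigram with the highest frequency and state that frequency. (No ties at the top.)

"coat coat", 4 times

Bigram frequencies (highest first):
  coat coat: 4
  coat an: 2
  an map: 2
  coat warm: 2
  warm coat: 2
  river an: 2
  … (13 more, each ≤ 2)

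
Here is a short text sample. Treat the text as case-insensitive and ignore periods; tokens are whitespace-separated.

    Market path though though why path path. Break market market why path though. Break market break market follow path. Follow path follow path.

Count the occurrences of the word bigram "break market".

Scanning the 22 overlapping bigram windows for "break market":
  position 8–9: break market
  position 14–15: break market
  position 16–17: break market

3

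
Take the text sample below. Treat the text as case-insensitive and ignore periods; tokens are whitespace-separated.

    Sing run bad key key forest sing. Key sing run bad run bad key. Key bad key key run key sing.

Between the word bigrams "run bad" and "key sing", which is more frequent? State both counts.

"run bad": 3 occurrences
"key sing": 2 occurrences

"run bad" (3 vs 2)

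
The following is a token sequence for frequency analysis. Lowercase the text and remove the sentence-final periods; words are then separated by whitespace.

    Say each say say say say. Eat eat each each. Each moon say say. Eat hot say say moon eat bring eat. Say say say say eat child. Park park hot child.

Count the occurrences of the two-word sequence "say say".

8

Scanning the 31 overlapping bigram windows for "say say":
  position 3–4: say say
  position 4–5: say say
  position 5–6: say say
  position 13–14: say say
  position 17–18: say say
  position 23–24: say say
  position 24–25: say say
  position 25–26: say say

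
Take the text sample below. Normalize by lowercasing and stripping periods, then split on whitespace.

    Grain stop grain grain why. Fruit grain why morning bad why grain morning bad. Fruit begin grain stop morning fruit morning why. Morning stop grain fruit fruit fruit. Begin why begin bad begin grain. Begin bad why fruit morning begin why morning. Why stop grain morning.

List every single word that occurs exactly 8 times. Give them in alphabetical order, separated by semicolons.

Unigram counts meeting the condition (exactly 8 times):
  morning: 8
  why: 8

morning; why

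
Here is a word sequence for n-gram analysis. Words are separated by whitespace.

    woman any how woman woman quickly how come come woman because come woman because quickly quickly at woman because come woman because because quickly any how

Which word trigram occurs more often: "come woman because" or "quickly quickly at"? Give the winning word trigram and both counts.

"come woman because": 3 occurrences
"quickly quickly at": 1 occurrence

"come woman because" (3 vs 1)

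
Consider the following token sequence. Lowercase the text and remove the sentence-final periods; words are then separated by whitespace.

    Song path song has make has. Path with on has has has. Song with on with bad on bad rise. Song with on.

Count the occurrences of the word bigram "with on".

Scanning the 22 overlapping bigram windows for "with on":
  position 8–9: with on
  position 14–15: with on
  position 22–23: with on

3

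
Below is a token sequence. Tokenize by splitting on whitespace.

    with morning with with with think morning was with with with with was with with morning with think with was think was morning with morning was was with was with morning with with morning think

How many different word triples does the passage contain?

35 tokens → 33 trigram windows in total.
Repeated trigrams (each contributes count−1 duplicates):
  with morning with: 3
  with with with: 3
  morning with with: 2
  was with with: 2
  with was with: 2
  with with morning: 2
8 duplicate windows → 33 − 8 = 25 distinct.

25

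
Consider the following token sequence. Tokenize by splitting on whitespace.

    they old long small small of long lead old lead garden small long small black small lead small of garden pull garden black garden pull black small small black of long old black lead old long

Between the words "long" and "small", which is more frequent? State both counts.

"long": 5 occurrences
"small": 8 occurrences

"small" (8 vs 5)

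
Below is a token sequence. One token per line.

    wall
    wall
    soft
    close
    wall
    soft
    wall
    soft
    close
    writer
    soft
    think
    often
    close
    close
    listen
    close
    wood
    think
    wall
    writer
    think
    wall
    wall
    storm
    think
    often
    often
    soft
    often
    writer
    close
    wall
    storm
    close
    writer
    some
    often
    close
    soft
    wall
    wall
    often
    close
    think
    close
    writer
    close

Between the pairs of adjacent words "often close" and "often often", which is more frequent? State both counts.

"often close": 3 occurrences
"often often": 1 occurrence

"often close" (3 vs 1)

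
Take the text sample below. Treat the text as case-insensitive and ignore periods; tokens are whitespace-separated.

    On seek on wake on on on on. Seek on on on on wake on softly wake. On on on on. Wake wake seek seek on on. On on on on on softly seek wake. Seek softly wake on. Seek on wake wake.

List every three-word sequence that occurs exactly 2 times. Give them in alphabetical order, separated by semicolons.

on on wake; on wake on; on wake wake; seek on on; seek on wake; softly wake on; wake on on

Trigram counts meeting the condition (exactly 2 times):
  on on wake: 2
  on wake on: 2
  on wake wake: 2
  seek on on: 2
  seek on wake: 2
  softly wake on: 2
  wake on on: 2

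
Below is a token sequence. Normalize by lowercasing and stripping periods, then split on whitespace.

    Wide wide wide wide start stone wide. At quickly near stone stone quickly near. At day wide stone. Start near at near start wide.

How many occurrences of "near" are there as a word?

4

Scanning the 24 tokens for "near":
  position 10: near
  position 14: near
  position 20: near
  position 22: near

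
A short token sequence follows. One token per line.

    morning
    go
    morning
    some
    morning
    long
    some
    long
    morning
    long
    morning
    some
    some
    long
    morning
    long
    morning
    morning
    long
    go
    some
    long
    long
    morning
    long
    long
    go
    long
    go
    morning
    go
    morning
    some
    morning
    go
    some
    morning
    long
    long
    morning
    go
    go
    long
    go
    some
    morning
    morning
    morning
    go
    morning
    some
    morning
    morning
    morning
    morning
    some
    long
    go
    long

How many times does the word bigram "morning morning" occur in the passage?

Scanning the 58 overlapping bigram windows for "morning morning":
  position 17–18: morning morning
  position 46–47: morning morning
  position 47–48: morning morning
  position 52–53: morning morning
  position 53–54: morning morning
  position 54–55: morning morning

6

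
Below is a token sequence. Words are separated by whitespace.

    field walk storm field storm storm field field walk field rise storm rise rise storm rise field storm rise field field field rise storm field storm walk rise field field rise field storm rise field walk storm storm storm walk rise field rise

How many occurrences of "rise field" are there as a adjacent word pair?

Scanning the 42 overlapping bigram windows for "rise field":
  position 16–17: rise field
  position 19–20: rise field
  position 28–29: rise field
  position 31–32: rise field
  position 34–35: rise field
  position 41–42: rise field

6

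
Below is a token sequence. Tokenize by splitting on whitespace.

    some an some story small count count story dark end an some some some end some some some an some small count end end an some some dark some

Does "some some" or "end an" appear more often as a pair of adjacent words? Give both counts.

"some some" (5 vs 2)

"some some": 5 occurrences
"end an": 2 occurrences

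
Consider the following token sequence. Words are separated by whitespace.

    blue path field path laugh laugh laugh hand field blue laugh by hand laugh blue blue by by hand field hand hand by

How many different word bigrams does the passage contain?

23 tokens → 22 bigram windows in total.
Repeated bigrams (each contributes count−1 duplicates):
  by hand: 2
  hand field: 2
  laugh laugh: 2
3 duplicate windows → 22 − 3 = 19 distinct.

19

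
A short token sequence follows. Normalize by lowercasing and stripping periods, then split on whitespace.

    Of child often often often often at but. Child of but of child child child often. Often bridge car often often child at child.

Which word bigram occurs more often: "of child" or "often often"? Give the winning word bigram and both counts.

"of child": 2 occurrences
"often often": 5 occurrences

"often often" (5 vs 2)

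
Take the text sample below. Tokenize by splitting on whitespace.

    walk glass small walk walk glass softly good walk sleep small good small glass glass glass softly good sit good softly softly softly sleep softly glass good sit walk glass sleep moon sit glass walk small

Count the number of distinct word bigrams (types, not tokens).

36 tokens → 35 bigram windows in total.
Repeated bigrams (each contributes count−1 duplicates):
  walk glass: 3
  glass glass: 2
  glass softly: 2
  good sit: 2
  softly good: 2
  softly softly: 2
7 duplicate windows → 35 − 7 = 28 distinct.

28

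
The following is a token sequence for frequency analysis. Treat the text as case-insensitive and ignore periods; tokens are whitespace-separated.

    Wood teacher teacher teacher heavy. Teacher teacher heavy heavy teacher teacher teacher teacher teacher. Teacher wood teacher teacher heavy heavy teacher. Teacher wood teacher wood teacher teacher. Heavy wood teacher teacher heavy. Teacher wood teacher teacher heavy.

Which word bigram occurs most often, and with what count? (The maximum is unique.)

"teacher teacher", 13 times

Bigram frequencies (highest first):
  teacher teacher: 13
  wood teacher: 6
  teacher heavy: 6
  heavy teacher: 4
  teacher wood: 4
  heavy heavy: 2
  … (1 more, each ≤ 1)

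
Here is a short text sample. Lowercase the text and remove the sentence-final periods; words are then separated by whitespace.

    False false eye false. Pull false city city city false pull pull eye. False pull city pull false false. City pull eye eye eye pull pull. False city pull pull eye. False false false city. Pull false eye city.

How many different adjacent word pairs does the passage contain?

39 tokens → 38 bigram windows in total.
Repeated bigrams (each contributes count−1 duplicates):
  city pull: 4
  false city: 4
  false false: 4
  pull false: 4
  eye false: 3
  false pull: 3
  pull eye: 3
  pull pull: 3
  … (3 more repeated)
23 duplicate windows → 38 − 23 = 15 distinct.

15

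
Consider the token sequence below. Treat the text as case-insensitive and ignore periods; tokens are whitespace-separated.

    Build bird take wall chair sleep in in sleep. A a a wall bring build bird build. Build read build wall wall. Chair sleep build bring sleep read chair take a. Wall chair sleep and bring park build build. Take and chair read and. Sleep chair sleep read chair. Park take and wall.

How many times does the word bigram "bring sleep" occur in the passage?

Scanning the 52 overlapping bigram windows for "bring sleep":
  position 26–27: bring sleep

1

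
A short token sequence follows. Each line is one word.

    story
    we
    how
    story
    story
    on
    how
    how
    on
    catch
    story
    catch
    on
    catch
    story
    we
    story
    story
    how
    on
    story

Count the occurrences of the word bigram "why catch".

0

Scanning the 20 overlapping bigram windows for "why catch":
  (none found)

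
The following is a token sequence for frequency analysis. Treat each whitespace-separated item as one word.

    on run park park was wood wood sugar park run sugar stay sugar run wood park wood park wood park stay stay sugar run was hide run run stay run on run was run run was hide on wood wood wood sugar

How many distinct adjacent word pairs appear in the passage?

42 tokens → 41 bigram windows in total.
Repeated bigrams (each contributes count−1 duplicates):
  run was: 3
  wood park: 3
  wood wood: 3
  on run: 2
  park wood: 2
  run run: 2
  stay sugar: 2
  sugar run: 2
  … (2 more repeated)
13 duplicate windows → 41 − 13 = 28 distinct.

28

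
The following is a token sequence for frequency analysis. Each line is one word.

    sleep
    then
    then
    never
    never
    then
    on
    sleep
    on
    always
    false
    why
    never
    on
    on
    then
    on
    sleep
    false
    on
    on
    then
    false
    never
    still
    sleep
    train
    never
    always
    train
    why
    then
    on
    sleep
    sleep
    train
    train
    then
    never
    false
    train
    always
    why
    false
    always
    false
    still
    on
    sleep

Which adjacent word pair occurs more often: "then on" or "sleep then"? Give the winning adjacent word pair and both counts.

"then on" (3 vs 1)

"then on": 3 occurrences
"sleep then": 1 occurrence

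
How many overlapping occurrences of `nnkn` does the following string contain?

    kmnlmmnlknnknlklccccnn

Sliding a length-4 window over the 22 characters (19 positions):
  position 10–13: nnkn

1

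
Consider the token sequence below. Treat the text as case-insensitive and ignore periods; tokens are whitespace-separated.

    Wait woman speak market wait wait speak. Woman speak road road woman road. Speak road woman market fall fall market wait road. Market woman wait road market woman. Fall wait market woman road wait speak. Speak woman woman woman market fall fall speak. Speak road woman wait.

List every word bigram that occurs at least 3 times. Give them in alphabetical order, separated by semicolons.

Bigram counts meeting the condition (at least 3 times):
  market woman: 3
  road woman: 3
  speak road: 3

market woman; road woman; speak road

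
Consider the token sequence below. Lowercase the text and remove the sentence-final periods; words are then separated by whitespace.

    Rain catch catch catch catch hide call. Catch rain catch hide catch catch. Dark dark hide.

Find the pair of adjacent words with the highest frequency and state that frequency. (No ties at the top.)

Bigram frequencies (highest first):
  catch catch: 4
  rain catch: 2
  catch hide: 2
  hide call: 1
  call catch: 1
  catch rain: 1
  … (4 more, each ≤ 1)

"catch catch", 4 times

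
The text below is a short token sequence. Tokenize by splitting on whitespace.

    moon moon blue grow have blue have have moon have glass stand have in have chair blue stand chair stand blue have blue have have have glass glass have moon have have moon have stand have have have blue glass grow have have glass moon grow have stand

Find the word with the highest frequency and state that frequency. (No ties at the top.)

Unigram frequencies (highest first):
  have: 20
  moon: 6
  blue: 6
  glass: 5
  stand: 5
  grow: 3
  … (2 more, each ≤ 2)

"have", 20 times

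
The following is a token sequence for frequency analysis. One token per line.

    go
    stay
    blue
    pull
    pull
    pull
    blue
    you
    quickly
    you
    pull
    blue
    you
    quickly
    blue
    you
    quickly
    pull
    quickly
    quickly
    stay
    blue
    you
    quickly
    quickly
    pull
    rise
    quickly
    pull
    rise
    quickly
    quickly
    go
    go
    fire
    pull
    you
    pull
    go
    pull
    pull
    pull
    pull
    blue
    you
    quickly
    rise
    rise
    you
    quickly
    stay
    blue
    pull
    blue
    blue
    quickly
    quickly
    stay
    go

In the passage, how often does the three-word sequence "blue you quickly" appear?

Scanning the 57 overlapping trigram windows for "blue you quickly":
  position 7–9: blue you quickly
  position 12–14: blue you quickly
  position 15–17: blue you quickly
  position 22–24: blue you quickly
  position 44–46: blue you quickly

5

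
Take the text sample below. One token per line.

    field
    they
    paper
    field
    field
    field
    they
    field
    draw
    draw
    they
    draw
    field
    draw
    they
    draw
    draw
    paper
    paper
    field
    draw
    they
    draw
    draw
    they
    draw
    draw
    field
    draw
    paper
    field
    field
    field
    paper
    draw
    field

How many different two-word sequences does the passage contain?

14

36 tokens → 35 bigram windows in total.
Repeated bigrams (each contributes count−1 duplicates):
  draw draw: 4
  draw they: 4
  field draw: 4
  field field: 4
  they draw: 4
  draw field: 3
  paper field: 3
  draw paper: 2
  … (1 more repeated)
21 duplicate windows → 35 − 21 = 14 distinct.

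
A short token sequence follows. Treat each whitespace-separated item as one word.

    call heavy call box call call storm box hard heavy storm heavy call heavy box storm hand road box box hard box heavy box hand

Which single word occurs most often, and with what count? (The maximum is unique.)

"box", 7 times

Unigram frequencies (highest first):
  box: 7
  call: 5
  heavy: 5
  storm: 3
  hard: 2
  hand: 2
  … (1 more, each ≤ 1)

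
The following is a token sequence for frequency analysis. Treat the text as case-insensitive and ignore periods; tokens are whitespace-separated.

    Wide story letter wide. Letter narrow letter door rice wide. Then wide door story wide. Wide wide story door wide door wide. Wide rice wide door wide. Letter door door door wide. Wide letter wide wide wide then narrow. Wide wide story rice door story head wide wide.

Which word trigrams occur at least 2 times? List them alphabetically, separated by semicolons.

Trigram counts meeting the condition (at least 2 times):
  door wide wide: 2
  wide door wide: 2
  wide wide story: 2
  wide wide wide: 2

door wide wide; wide door wide; wide wide story; wide wide wide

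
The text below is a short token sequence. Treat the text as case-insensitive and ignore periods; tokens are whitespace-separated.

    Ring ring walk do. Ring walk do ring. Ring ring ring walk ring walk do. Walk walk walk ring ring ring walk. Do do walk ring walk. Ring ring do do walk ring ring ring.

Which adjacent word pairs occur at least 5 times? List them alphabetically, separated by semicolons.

ring ring; ring walk; walk ring

Bigram counts meeting the condition (at least 5 times):
  ring ring: 9
  ring walk: 6
  walk ring: 5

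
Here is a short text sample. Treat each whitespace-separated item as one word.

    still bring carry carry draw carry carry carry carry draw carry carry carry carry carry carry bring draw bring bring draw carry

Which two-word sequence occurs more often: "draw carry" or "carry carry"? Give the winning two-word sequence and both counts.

"draw carry": 3 occurrences
"carry carry": 9 occurrences

"carry carry" (9 vs 3)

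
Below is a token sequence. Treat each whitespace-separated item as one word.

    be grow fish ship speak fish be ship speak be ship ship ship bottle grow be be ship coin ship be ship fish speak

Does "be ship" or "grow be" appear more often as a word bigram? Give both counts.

"be ship": 4 occurrences
"grow be": 1 occurrence

"be ship" (4 vs 1)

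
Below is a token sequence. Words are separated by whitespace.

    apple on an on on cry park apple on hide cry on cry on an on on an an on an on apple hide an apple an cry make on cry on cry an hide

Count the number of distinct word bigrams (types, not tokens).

35 tokens → 34 bigram windows in total.
Repeated bigrams (each contributes count−1 duplicates):
  an on: 4
  on an: 4
  on cry: 4
  cry on: 3
  apple on: 2
  on on: 2
13 duplicate windows → 34 − 13 = 21 distinct.

21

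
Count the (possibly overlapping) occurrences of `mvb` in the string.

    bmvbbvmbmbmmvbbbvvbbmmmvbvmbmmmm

Sliding a length-3 window over the 32 characters (30 positions):
  position 2–4: mvb
  position 12–14: mvb
  position 23–25: mvb

3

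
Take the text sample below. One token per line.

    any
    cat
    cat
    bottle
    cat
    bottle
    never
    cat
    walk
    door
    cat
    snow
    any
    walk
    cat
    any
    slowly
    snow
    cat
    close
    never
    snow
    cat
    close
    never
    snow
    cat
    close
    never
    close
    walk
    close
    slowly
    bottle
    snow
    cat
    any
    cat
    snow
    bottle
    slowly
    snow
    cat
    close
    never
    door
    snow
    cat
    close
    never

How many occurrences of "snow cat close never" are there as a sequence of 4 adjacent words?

Scanning the 47 overlapping 4-gram windows for "snow cat close never":
  position 18–21: snow cat close never
  position 22–25: snow cat close never
  position 26–29: snow cat close never
  position 42–45: snow cat close never
  position 47–50: snow cat close never

5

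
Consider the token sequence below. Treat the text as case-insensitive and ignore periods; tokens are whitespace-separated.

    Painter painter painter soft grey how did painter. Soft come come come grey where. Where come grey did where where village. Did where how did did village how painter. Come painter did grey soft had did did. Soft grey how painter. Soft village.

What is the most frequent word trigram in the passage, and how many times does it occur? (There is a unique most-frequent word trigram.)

"soft grey how", 2 times

Trigram frequencies (highest first):
  soft grey how: 2
  painter painter painter: 1
  painter painter soft: 1
  painter soft grey: 1
  grey how did: 1
  how did painter: 1
  … (34 more, each ≤ 1)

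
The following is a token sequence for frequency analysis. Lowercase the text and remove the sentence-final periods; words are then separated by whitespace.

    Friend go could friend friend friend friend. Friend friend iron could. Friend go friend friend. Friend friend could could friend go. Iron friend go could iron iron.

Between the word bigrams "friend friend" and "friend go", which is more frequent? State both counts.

"friend friend" (8 vs 4)

"friend friend": 8 occurrences
"friend go": 4 occurrences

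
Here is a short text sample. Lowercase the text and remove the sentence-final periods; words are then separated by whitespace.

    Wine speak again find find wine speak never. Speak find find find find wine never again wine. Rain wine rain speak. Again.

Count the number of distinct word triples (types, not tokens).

22 tokens → 20 trigram windows in total.
Repeated trigrams (each contributes count−1 duplicates):
  find find find: 2
  find find wine: 2
2 duplicate windows → 20 − 2 = 18 distinct.

18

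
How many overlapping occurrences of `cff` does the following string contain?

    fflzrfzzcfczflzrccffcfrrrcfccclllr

Sliding a length-3 window over the 34 characters (32 positions):
  position 18–20: cff

1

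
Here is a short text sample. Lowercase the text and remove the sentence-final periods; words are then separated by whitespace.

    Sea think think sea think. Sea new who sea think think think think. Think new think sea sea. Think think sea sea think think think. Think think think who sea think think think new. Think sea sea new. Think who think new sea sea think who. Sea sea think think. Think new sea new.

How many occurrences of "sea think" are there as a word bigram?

Scanning the 53 overlapping bigram windows for "sea think":
  position 1–2: sea think
  position 4–5: sea think
  position 9–10: sea think
  position 18–19: sea think
  position 22–23: sea think
  position 30–31: sea think
  position 44–45: sea think
  position 48–49: sea think

8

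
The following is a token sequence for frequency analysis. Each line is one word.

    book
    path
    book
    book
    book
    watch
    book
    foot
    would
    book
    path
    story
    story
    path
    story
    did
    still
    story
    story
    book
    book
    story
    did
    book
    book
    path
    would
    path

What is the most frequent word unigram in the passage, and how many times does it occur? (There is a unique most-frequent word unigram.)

Unigram frequencies (highest first):
  book: 10
  story: 6
  path: 5
  would: 2
  did: 2
  watch: 1
  … (2 more, each ≤ 1)

"book", 10 times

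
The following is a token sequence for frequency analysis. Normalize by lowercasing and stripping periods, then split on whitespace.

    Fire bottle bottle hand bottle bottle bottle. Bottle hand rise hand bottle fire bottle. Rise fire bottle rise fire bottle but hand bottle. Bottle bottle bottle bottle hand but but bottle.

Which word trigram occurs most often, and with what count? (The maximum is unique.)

"bottle bottle bottle", 5 times

Trigram frequencies (highest first):
  bottle bottle bottle: 5
  bottle bottle hand: 3
  hand bottle bottle: 2
  fire bottle rise: 2
  bottle rise fire: 2
  rise fire bottle: 2
  … (13 more, each ≤ 1)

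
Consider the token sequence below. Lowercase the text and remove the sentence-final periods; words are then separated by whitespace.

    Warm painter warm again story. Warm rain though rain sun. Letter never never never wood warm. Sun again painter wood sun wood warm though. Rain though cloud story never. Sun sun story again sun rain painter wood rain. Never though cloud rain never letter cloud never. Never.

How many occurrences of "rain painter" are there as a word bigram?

1

Scanning the 46 overlapping bigram windows for "rain painter":
  position 35–36: rain painter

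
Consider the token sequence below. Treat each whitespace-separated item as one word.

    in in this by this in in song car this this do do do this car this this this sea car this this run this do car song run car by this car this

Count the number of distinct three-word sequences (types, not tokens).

34 tokens → 32 trigram windows in total.
Repeated trigrams (each contributes count−1 duplicates):
  car this this: 3
  this car this: 2
3 duplicate windows → 32 − 3 = 29 distinct.

29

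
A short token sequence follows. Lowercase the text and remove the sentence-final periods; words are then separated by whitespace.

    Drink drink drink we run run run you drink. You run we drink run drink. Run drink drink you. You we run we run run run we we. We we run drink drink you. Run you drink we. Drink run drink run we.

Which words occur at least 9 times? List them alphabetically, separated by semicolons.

drink; run; we

Unigram counts meeting the condition (at least 9 times):
  drink: 13
  run: 14
  we: 10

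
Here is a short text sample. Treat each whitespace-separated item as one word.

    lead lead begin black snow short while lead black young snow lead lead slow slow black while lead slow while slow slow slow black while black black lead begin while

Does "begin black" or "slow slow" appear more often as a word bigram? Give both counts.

"begin black": 1 occurrence
"slow slow": 3 occurrences

"slow slow" (3 vs 1)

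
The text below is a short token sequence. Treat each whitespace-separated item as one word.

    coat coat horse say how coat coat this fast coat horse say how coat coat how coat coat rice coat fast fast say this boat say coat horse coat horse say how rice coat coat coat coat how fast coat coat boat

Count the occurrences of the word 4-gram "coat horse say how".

3

Scanning the 39 overlapping 4-gram windows for "coat horse say how":
  position 2–5: coat horse say how
  position 10–13: coat horse say how
  position 29–32: coat horse say how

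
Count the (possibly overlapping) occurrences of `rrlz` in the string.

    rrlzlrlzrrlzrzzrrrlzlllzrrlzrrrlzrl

Sliding a length-4 window over the 35 characters (32 positions):
  position 1–4: rrlz
  position 9–12: rrlz
  position 17–20: rrlz
  position 25–28: rrlz
  position 30–33: rrlz

5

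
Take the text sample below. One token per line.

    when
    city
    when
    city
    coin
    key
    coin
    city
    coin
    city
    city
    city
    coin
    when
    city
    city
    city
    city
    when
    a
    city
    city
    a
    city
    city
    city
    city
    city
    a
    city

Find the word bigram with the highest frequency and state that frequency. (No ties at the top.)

Bigram frequencies (highest first):
  city city: 10
  when city: 3
  city coin: 3
  a city: 3
  city when: 2
  coin city: 2
  … (5 more, each ≤ 2)

"city city", 10 times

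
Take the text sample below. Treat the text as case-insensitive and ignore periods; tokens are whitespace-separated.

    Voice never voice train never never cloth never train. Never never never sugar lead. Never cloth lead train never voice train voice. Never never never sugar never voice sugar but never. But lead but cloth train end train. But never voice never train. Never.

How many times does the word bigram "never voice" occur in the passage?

Scanning the 43 overlapping bigram windows for "never voice":
  position 2–3: never voice
  position 19–20: never voice
  position 27–28: never voice
  position 40–41: never voice

4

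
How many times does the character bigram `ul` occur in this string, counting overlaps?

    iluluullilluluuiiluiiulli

Sliding a length-2 window over the 25 characters (24 positions):
  position 3–4: ul
  position 6–7: ul
  position 12–13: ul
  position 22–23: ul

4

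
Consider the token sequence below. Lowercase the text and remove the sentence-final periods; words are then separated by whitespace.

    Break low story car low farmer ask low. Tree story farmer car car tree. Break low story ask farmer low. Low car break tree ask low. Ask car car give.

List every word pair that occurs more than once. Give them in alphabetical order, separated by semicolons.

Bigram counts meeting the condition (more than once):
  ask low: 2
  break low: 2
  car car: 2
  low story: 2

ask low; break low; car car; low story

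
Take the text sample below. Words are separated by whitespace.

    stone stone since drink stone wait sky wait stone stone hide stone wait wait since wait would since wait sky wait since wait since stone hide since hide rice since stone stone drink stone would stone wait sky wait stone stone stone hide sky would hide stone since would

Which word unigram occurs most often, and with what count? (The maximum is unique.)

"stone", 15 times

Unigram frequencies (highest first):
  stone: 15
  wait: 10
  since: 8
  hide: 5
  sky: 4
  would: 4
  … (2 more, each ≤ 2)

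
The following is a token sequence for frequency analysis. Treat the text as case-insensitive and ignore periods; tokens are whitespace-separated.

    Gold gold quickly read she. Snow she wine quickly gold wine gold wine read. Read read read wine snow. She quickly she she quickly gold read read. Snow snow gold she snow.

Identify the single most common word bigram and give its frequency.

"read read", 4 times

Bigram frequencies (highest first):
  read read: 4
  she snow: 2
  snow she: 2
  quickly gold: 2
  gold wine: 2
  she quickly: 2
  … (17 more, each ≤ 1)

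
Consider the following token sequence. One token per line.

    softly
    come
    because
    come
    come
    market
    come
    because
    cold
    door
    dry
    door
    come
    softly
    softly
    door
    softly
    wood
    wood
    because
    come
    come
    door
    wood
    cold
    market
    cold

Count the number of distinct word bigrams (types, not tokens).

23

27 tokens → 26 bigram windows in total.
Repeated bigrams (each contributes count−1 duplicates):
  because come: 2
  come because: 2
  come come: 2
3 duplicate windows → 26 − 3 = 23 distinct.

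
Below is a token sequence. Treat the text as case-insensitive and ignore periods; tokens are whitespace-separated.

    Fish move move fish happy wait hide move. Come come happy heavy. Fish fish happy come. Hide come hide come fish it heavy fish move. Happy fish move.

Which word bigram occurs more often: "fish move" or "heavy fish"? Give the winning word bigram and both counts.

"fish move": 3 occurrences
"heavy fish": 2 occurrences

"fish move" (3 vs 2)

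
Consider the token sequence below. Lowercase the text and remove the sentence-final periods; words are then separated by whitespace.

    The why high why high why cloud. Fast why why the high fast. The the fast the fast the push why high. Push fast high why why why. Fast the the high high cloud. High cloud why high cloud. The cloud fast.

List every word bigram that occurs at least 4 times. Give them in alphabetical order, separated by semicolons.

fast the; why high

Bigram counts meeting the condition (at least 4 times):
  fast the: 4
  why high: 4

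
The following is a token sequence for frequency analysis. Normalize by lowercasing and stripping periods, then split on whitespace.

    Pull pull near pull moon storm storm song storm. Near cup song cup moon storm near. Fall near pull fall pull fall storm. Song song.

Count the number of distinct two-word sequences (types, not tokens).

25 tokens → 24 bigram windows in total.
Repeated bigrams (each contributes count−1 duplicates):
  moon storm: 2
  near pull: 2
  pull fall: 2
  storm near: 2
  storm song: 2
5 duplicate windows → 24 − 5 = 19 distinct.

19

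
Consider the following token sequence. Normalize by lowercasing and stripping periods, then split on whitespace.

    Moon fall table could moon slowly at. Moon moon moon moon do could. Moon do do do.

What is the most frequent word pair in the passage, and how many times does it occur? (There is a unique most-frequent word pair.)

"moon moon", 3 times

Bigram frequencies (highest first):
  moon moon: 3
  could moon: 2
  moon do: 2
  do do: 2
  moon fall: 1
  fall table: 1
  … (5 more, each ≤ 1)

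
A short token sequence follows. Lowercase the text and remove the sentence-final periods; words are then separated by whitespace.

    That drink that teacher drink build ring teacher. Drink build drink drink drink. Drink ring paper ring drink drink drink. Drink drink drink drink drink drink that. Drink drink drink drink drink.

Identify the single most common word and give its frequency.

Unigram frequencies (highest first):
  drink: 21
  that: 3
  ring: 3
  teacher: 2
  build: 2
  paper: 1

"drink", 21 times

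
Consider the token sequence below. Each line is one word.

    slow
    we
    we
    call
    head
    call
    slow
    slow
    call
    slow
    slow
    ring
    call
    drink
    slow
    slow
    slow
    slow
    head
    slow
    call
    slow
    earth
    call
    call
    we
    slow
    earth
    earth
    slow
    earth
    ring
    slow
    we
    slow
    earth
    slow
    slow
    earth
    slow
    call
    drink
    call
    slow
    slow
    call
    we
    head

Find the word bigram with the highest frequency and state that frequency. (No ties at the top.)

Bigram frequencies (highest first):
  slow slow: 7
  slow earth: 5
  call slow: 4
  slow call: 4
  earth slow: 3
  slow we: 2
  … (19 more, each ≤ 2)

"slow slow", 7 times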